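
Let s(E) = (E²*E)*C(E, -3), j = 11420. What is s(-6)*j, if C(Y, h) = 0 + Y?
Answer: 14800320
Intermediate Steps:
C(Y, h) = Y
s(E) = E⁴ (s(E) = (E²*E)*E = E³*E = E⁴)
s(-6)*j = (-6)⁴*11420 = 1296*11420 = 14800320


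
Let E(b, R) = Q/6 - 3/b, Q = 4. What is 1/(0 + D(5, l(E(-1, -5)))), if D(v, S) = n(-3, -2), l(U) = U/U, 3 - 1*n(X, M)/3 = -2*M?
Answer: -⅓ ≈ -0.33333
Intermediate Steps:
E(b, R) = ⅔ - 3/b (E(b, R) = 4/6 - 3/b = 4*(⅙) - 3/b = ⅔ - 3/b)
n(X, M) = 9 + 6*M (n(X, M) = 9 - (-6)*M = 9 + 6*M)
l(U) = 1
D(v, S) = -3 (D(v, S) = 9 + 6*(-2) = 9 - 12 = -3)
1/(0 + D(5, l(E(-1, -5)))) = 1/(0 - 3) = 1/(-3) = -⅓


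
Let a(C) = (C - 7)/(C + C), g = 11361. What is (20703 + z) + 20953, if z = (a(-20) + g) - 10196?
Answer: 1712867/40 ≈ 42822.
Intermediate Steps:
a(C) = (-7 + C)/(2*C) (a(C) = (-7 + C)/((2*C)) = (-7 + C)*(1/(2*C)) = (-7 + C)/(2*C))
z = 46627/40 (z = ((½)*(-7 - 20)/(-20) + 11361) - 10196 = ((½)*(-1/20)*(-27) + 11361) - 10196 = (27/40 + 11361) - 10196 = 454467/40 - 10196 = 46627/40 ≈ 1165.7)
(20703 + z) + 20953 = (20703 + 46627/40) + 20953 = 874747/40 + 20953 = 1712867/40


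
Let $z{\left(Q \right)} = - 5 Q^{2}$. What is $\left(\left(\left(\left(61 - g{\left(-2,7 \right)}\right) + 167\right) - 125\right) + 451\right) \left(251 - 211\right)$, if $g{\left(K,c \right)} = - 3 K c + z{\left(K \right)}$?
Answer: $21280$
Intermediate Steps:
$g{\left(K,c \right)} = - 5 K^{2} - 3 K c$ ($g{\left(K,c \right)} = - 3 K c - 5 K^{2} = - 5 K^{2} - 3 K c$)
$\left(\left(\left(\left(61 - g{\left(-2,7 \right)}\right) + 167\right) - 125\right) + 451\right) \left(251 - 211\right) = \left(\left(\left(\left(61 - - 2 \left(\left(-5\right) \left(-2\right) - 21\right)\right) + 167\right) - 125\right) + 451\right) \left(251 - 211\right) = \left(\left(\left(\left(61 - - 2 \left(10 - 21\right)\right) + 167\right) - 125\right) + 451\right) 40 = \left(\left(\left(\left(61 - \left(-2\right) \left(-11\right)\right) + 167\right) - 125\right) + 451\right) 40 = \left(\left(\left(\left(61 - 22\right) + 167\right) - 125\right) + 451\right) 40 = \left(\left(\left(39 + 167\right) - 125\right) + 451\right) 40 = \left(\left(206 - 125\right) + 451\right) 40 = \left(81 + 451\right) 40 = 532 \cdot 40 = 21280$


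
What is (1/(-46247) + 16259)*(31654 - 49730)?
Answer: -13591886173872/46247 ≈ -2.9390e+8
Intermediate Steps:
(1/(-46247) + 16259)*(31654 - 49730) = (-1/46247 + 16259)*(-18076) = (751929972/46247)*(-18076) = -13591886173872/46247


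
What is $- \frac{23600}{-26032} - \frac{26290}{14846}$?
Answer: $- \frac{10437990}{12077221} \approx -0.86427$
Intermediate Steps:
$- \frac{23600}{-26032} - \frac{26290}{14846} = \left(-23600\right) \left(- \frac{1}{26032}\right) - \frac{13145}{7423} = \frac{1475}{1627} - \frac{13145}{7423} = - \frac{10437990}{12077221}$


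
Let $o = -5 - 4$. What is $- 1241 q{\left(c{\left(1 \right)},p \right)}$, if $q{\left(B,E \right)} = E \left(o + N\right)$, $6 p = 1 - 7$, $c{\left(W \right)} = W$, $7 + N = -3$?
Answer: $-23579$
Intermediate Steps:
$N = -10$ ($N = -7 - 3 = -10$)
$o = -9$ ($o = -5 - 4 = -9$)
$p = -1$ ($p = \frac{1 - 7}{6} = \frac{1}{6} \left(-6\right) = -1$)
$q{\left(B,E \right)} = - 19 E$ ($q{\left(B,E \right)} = E \left(-9 - 10\right) = E \left(-19\right) = - 19 E$)
$- 1241 q{\left(c{\left(1 \right)},p \right)} = - 1241 \left(\left(-19\right) \left(-1\right)\right) = \left(-1241\right) 19 = -23579$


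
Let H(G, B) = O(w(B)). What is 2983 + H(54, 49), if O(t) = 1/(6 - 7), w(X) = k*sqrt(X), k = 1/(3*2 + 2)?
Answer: 2982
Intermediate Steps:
k = 1/8 (k = 1/(6 + 2) = 1/8 ≈ 0.12500)
w(X) = sqrt(X)/8
O(t) = -1 (O(t) = 1/(-1) = -1)
H(G, B) = -1
2983 + H(54, 49) = 2983 - 1 = 2982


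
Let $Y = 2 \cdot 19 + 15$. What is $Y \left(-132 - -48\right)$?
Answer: $-4452$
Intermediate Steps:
$Y = 53$ ($Y = 38 + 15 = 53$)
$Y \left(-132 - -48\right) = 53 \left(-132 - -48\right) = 53 \left(-132 + 48\right) = 53 \left(-84\right) = -4452$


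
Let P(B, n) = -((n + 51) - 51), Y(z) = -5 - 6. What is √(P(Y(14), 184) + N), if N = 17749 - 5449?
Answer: 2*√3029 ≈ 110.07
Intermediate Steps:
Y(z) = -11
P(B, n) = -n (P(B, n) = -((51 + n) - 51) = -n)
N = 12300
√(P(Y(14), 184) + N) = √(-1*184 + 12300) = √(-184 + 12300) = √12116 = 2*√3029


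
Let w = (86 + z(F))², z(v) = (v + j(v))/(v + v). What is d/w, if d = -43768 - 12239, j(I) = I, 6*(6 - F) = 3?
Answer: -6223/841 ≈ -7.3995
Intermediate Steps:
F = 11/2 (F = 6 - ⅙*3 = 6 - ½ = 11/2 ≈ 5.5000)
z(v) = 1 (z(v) = (v + v)/(v + v) = (2*v)/((2*v)) = (2*v)*(1/(2*v)) = 1)
w = 7569 (w = (86 + 1)² = 87² = 7569)
d = -56007
d/w = -56007/7569 = -56007*1/7569 = -6223/841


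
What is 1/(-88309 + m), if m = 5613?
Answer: -1/82696 ≈ -1.2092e-5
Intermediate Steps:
1/(-88309 + m) = 1/(-88309 + 5613) = 1/(-82696) = -1/82696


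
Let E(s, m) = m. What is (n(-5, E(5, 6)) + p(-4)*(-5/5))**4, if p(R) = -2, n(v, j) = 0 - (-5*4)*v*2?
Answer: 1536953616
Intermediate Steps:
n(v, j) = 40*v (n(v, j) = 0 - (-20)*2*v = 0 - (-40)*v = 0 + 40*v = 40*v)
(n(-5, E(5, 6)) + p(-4)*(-5/5))**4 = (40*(-5) - (-10)/5)**4 = (-200 - (-10)/5)**4 = (-200 - 2*(-1))**4 = (-200 + 2)**4 = (-198)**4 = 1536953616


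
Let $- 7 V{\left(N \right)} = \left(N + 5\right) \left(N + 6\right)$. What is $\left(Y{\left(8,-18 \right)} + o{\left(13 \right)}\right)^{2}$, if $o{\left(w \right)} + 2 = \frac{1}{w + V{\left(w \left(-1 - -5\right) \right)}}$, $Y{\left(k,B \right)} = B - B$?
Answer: $\frac{41434969}{10336225} \approx 4.0087$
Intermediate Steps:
$Y{\left(k,B \right)} = 0$
$V{\left(N \right)} = - \frac{\left(5 + N\right) \left(6 + N\right)}{7}$ ($V{\left(N \right)} = - \frac{\left(N + 5\right) \left(N + 6\right)}{7} = - \frac{\left(5 + N\right) \left(6 + N\right)}{7}$)
$o{\left(w \right)} = -2 + \frac{1}{- \frac{30}{7} - \frac{37 w}{7} - \frac{16 w^{2}}{7}}$ ($o{\left(w \right)} = -2 + \frac{1}{w - \left(\frac{30}{7} + \frac{w^{2} \left(-1 - -5\right)^{2}}{7} + \frac{11 w \left(-1 - -5\right)}{7}\right)} = -2 + \frac{1}{w - \left(\frac{30}{7} + \frac{w^{2} \left(-1 + 5\right)^{2}}{7} + \frac{11 w \left(-1 + 5\right)}{7}\right)} = -2 + \frac{1}{w - \left(\frac{30}{7} + \frac{16 w^{2}}{7} + \frac{11}{7} w 4\right)} = -2 + \frac{1}{w - \left(\frac{30}{7} + \frac{16 w^{2}}{7} + \frac{11}{7} \cdot 4 w\right)} = -2 + \frac{1}{w - \left(\frac{30}{7} + \frac{44 w}{7} + \frac{1}{7} \cdot 16 w^{2}\right)} = -2 + \frac{1}{w - \left(\frac{30}{7} + \frac{16 w^{2}}{7} + \frac{44 w}{7}\right)} = -2 + \frac{1}{- \frac{30}{7} - \frac{37 w}{7} - \frac{16 w^{2}}{7}}$)
$\left(Y{\left(8,-18 \right)} + o{\left(13 \right)}\right)^{2} = \left(0 + \frac{-67 - 962 - 32 \cdot 13^{2}}{30 + 16 \cdot 13^{2} + 37 \cdot 13}\right)^{2} = \left(0 + \frac{-67 - 962 - 5408}{30 + 16 \cdot 169 + 481}\right)^{2} = \left(0 + \frac{-67 - 962 - 5408}{30 + 2704 + 481}\right)^{2} = \left(0 + \frac{1}{3215} \left(-6437\right)\right)^{2} = \left(0 - \frac{6437}{3215}\right)^{2} = \left(- \frac{6437}{3215}\right)^{2} = \frac{41434969}{10336225}$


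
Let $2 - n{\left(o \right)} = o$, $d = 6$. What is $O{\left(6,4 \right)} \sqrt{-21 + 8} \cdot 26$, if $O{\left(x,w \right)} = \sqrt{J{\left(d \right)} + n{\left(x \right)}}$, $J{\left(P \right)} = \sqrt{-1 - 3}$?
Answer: $26 i \sqrt{26} \sqrt{-2 + i} \approx -192.94 + 45.547 i$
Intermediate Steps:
$J{\left(P \right)} = 2 i$ ($J{\left(P \right)} = \sqrt{-4} = 2 i$)
$n{\left(o \right)} = 2 - o$
$O{\left(x,w \right)} = \sqrt{2 - x + 2 i}$ ($O{\left(x,w \right)} = \sqrt{2 i - \left(-2 + x\right)} = \sqrt{2 - x + 2 i}$)
$O{\left(6,4 \right)} \sqrt{-21 + 8} \cdot 26 = \sqrt{2 - 6 + 2 i} \sqrt{-21 + 8} \cdot 26 = \sqrt{2 - 6 + 2 i} \sqrt{-13} \cdot 26 = \sqrt{-4 + 2 i} i \sqrt{13} \cdot 26 = i \sqrt{13} \sqrt{-4 + 2 i} 26 = 26 i \sqrt{13} \sqrt{-4 + 2 i}$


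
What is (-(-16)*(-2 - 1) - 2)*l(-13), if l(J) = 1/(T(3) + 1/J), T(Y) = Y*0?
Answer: 650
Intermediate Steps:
T(Y) = 0
l(J) = J (l(J) = 1/(0 + 1/J) = 1/(1/J) = J)
(-(-16)*(-2 - 1) - 2)*l(-13) = (-(-16)*(-2 - 1) - 2)*(-13) = (-(-16)*(-3) - 2)*(-13) = (-4*12 - 2)*(-13) = (-48 - 2)*(-13) = -50*(-13) = 650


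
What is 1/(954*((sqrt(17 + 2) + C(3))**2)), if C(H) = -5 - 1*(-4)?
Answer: 1/(954*(1 - sqrt(19))**2) ≈ 9.2909e-5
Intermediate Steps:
C(H) = -1 (C(H) = -5 + 4 = -1)
1/(954*((sqrt(17 + 2) + C(3))**2)) = 1/(954*((sqrt(17 + 2) - 1)**2)) = 1/(954*((sqrt(19) - 1)**2)) = 1/(954*((-1 + sqrt(19))**2)) = 1/(954*(-1 + sqrt(19))**2)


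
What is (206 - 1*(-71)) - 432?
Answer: -155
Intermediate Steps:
(206 - 1*(-71)) - 432 = (206 + 71) - 432 = 277 - 432 = -155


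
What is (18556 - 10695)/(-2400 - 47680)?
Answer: -7861/50080 ≈ -0.15697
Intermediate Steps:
(18556 - 10695)/(-2400 - 47680) = 7861/(-50080) = 7861*(-1/50080) = -7861/50080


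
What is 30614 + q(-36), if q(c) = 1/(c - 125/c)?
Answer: 35848958/1171 ≈ 30614.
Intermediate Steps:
30614 + q(-36) = 30614 - 36/(-125 + (-36)²) = 30614 - 36/(-125 + 1296) = 30614 - 36/1171 = 35848958/1171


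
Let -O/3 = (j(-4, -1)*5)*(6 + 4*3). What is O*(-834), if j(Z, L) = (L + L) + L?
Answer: -675540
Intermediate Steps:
j(Z, L) = 3*L (j(Z, L) = 2*L + L = 3*L)
O = 810 (O = -3*(3*(-1))*5*(6 + 4*3) = -3*(-3*5)*(6 + 12) = -(-45)*18 = -3*(-270) = 810)
O*(-834) = 810*(-834) = -675540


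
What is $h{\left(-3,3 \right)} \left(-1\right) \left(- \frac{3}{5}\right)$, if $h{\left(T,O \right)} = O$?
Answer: $\frac{9}{5} \approx 1.8$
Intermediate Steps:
$h{\left(-3,3 \right)} \left(-1\right) \left(- \frac{3}{5}\right) = 3 \left(-1\right) \left(- \frac{3}{5}\right) = - 3 \left(\left(-3\right) \frac{1}{5}\right) = \left(-3\right) \left(- \frac{3}{5}\right) = \frac{9}{5}$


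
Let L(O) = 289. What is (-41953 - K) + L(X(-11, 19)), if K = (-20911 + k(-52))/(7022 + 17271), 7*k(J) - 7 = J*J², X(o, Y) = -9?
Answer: -7084717886/170051 ≈ -41662.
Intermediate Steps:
k(J) = 1 + J³/7 (k(J) = 1 + (J*J²)/7 = 1 + J³/7)
K = -286978/170051 (K = (-20911 + (1 + (⅐)*(-52)³))/(7022 + 17271) = (-20911 + (1 + (⅐)*(-140608)))/24293 = (-20911 + (1 - 140608/7))*(1/24293) = (-20911 - 140601/7)*(1/24293) = -286978/7*1/24293 = -286978/170051 ≈ -1.6876)
(-41953 - K) + L(X(-11, 19)) = (-41953 - 1*(-286978/170051)) + 289 = (-41953 + 286978/170051) + 289 = -7133862625/170051 + 289 = -7084717886/170051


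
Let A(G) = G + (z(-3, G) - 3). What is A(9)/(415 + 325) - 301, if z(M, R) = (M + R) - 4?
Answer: -55683/185 ≈ -300.99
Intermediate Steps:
z(M, R) = -4 + M + R
A(G) = -10 + 2*G (A(G) = G + ((-4 - 3 + G) - 3) = G + ((-7 + G) - 3) = G + (-10 + G) = -10 + 2*G)
A(9)/(415 + 325) - 301 = (-10 + 2*9)/(415 + 325) - 301 = (-10 + 18)/740 - 301 = (1/740)*8 - 301 = 2/185 - 301 = -55683/185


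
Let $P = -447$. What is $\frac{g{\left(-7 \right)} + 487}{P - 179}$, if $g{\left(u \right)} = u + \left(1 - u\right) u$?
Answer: $- \frac{212}{313} \approx -0.67732$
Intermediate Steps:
$g{\left(u \right)} = u + u \left(1 - u\right)$
$\frac{g{\left(-7 \right)} + 487}{P - 179} = \frac{- 7 \left(2 - -7\right) + 487}{-447 - 179} = \frac{- 7 \left(2 + 7\right) + 487}{-626} = \left(\left(-7\right) 9 + 487\right) \left(- \frac{1}{626}\right) = \left(-63 + 487\right) \left(- \frac{1}{626}\right) = 424 \left(- \frac{1}{626}\right) = - \frac{212}{313}$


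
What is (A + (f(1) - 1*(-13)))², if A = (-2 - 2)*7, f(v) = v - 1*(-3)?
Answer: 121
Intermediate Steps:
f(v) = 3 + v (f(v) = v + 3 = 3 + v)
A = -28 (A = -4*7 = -28)
(A + (f(1) - 1*(-13)))² = (-28 + ((3 + 1) - 1*(-13)))² = (-28 + (4 + 13))² = (-28 + 17)² = (-11)² = 121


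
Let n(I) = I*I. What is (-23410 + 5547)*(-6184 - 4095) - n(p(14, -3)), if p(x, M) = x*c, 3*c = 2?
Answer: 1652523209/9 ≈ 1.8361e+8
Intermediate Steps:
c = ⅔ (c = (⅓)*2 = ⅔ ≈ 0.66667)
p(x, M) = 2*x/3 (p(x, M) = x*(⅔) = 2*x/3)
n(I) = I²
(-23410 + 5547)*(-6184 - 4095) - n(p(14, -3)) = (-23410 + 5547)*(-6184 - 4095) - ((⅔)*14)² = -17863*(-10279) - (28/3)² = 183613777 - 1*784/9 = 183613777 - 784/9 = 1652523209/9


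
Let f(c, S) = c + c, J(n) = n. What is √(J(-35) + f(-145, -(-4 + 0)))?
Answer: 5*I*√13 ≈ 18.028*I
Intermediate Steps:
f(c, S) = 2*c
√(J(-35) + f(-145, -(-4 + 0))) = √(-35 + 2*(-145)) = √(-35 - 290) = √(-325) = 5*I*√13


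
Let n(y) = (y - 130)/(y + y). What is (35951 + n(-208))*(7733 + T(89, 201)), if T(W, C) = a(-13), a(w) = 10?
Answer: 4453998147/16 ≈ 2.7837e+8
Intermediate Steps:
T(W, C) = 10
n(y) = (-130 + y)/(2*y) (n(y) = (-130 + y)/((2*y)) = (-130 + y)*(1/(2*y)) = (-130 + y)/(2*y))
(35951 + n(-208))*(7733 + T(89, 201)) = (35951 + (½)*(-130 - 208)/(-208))*(7733 + 10) = (35951 + (½)*(-1/208)*(-338))*7743 = (35951 + 13/16)*7743 = (575229/16)*7743 = 4453998147/16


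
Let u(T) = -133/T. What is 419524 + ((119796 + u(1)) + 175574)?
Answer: 714761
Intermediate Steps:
419524 + ((119796 + u(1)) + 175574) = 419524 + ((119796 - 133/1) + 175574) = 419524 + ((119796 - 133*1) + 175574) = 419524 + ((119796 - 133) + 175574) = 419524 + (119663 + 175574) = 419524 + 295237 = 714761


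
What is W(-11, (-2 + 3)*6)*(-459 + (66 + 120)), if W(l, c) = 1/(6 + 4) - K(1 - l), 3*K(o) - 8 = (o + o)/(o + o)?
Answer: 7917/10 ≈ 791.70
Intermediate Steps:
K(o) = 3 (K(o) = 8/3 + ((o + o)/(o + o))/3 = 8/3 + ((2*o)/((2*o)))/3 = 8/3 + ((2*o)*(1/(2*o)))/3 = 8/3 + (⅓)*1 = 8/3 + ⅓ = 3)
W(l, c) = -29/10 (W(l, c) = 1/(6 + 4) - 1*3 = 1/10 - 3 = ⅒ - 3 = -29/10)
W(-11, (-2 + 3)*6)*(-459 + (66 + 120)) = -29*(-459 + (66 + 120))/10 = -29*(-459 + 186)/10 = -29/10*(-273) = 7917/10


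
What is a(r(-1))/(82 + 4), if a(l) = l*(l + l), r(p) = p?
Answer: 1/43 ≈ 0.023256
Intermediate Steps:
a(l) = 2*l**2 (a(l) = l*(2*l) = 2*l**2)
a(r(-1))/(82 + 4) = (2*(-1)**2)/(82 + 4) = (2*1)/86 = 2*(1/86) = 1/43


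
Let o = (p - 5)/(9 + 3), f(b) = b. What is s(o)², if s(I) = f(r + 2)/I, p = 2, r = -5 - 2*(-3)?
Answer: 144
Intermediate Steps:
r = 1 (r = -5 + 6 = 1)
o = -¼ (o = (2 - 5)/(9 + 3) = -3/12 = -3*1/12 = -¼ ≈ -0.25000)
s(I) = 3/I (s(I) = (1 + 2)/I = 3/I)
s(o)² = (3/(-¼))² = (3*(-4))² = (-12)² = 144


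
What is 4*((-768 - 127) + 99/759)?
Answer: -82328/23 ≈ -3579.5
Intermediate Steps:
4*((-768 - 127) + 99/759) = 4*(-895 + 99*(1/759)) = 4*(-895 + 3/23) = 4*(-20582/23) = -82328/23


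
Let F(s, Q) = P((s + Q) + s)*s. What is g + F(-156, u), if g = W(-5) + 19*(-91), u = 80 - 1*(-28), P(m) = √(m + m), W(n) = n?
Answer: -1734 - 312*I*√102 ≈ -1734.0 - 3151.0*I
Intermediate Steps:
P(m) = √2*√m (P(m) = √(2*m) = √2*√m)
u = 108 (u = 80 + 28 = 108)
g = -1734 (g = -5 + 19*(-91) = -5 - 1729 = -1734)
F(s, Q) = s*√2*√(Q + 2*s) (F(s, Q) = (√2*√((s + Q) + s))*s = (√2*√((Q + s) + s))*s = (√2*√(Q + 2*s))*s = s*√2*√(Q + 2*s))
g + F(-156, u) = -1734 - 156*√(2*108 + 4*(-156)) = -1734 - 156*√(216 - 624) = -1734 - 312*I*√102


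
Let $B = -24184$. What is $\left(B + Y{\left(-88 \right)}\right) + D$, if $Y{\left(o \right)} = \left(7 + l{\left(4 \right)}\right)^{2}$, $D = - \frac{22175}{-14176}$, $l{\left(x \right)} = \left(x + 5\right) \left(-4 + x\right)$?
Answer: $- \frac{342115585}{14176} \approx -24133.0$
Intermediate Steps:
$l{\left(x \right)} = \left(-4 + x\right) \left(5 + x\right)$ ($l{\left(x \right)} = \left(5 + x\right) \left(-4 + x\right) = \left(-4 + x\right) \left(5 + x\right)$)
$D = \frac{22175}{14176}$ ($D = \left(-22175\right) \left(- \frac{1}{14176}\right) = \frac{22175}{14176} \approx 1.5643$)
$Y{\left(o \right)} = 49$ ($Y{\left(o \right)} = \left(7 + \left(-20 + 4 + 4^{2}\right)\right)^{2} = \left(7 + \left(-20 + 4 + 16\right)\right)^{2} = \left(7 + 0\right)^{2} = 7^{2} = 49$)
$\left(B + Y{\left(-88 \right)}\right) + D = \left(-24184 + 49\right) + \frac{22175}{14176} = -24135 + \frac{22175}{14176} = - \frac{342115585}{14176}$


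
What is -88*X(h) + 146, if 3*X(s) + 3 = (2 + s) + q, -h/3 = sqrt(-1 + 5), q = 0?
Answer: 1054/3 ≈ 351.33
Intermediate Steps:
h = -6 (h = -3*sqrt(-1 + 5) = -3*sqrt(4) = -3*2 = -6)
X(s) = -1/3 + s/3 (X(s) = -1 + ((2 + s) + 0)/3 = -1 + (2 + s)/3 = -1 + (2/3 + s/3) = -1/3 + s/3)
-88*X(h) + 146 = -88*(-1/3 + (1/3)*(-6)) + 146 = -88*(-1/3 - 2) + 146 = -88*(-7/3) + 146 = 616/3 + 146 = 1054/3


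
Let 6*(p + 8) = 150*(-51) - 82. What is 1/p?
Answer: -3/3890 ≈ -0.00077121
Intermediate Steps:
p = -3890/3 (p = -8 + (150*(-51) - 82)/6 = -8 + (-7650 - 82)/6 = -8 + (⅙)*(-7732) = -8 - 3866/3 = -3890/3 ≈ -1296.7)
1/p = 1/(-3890/3) = -3/3890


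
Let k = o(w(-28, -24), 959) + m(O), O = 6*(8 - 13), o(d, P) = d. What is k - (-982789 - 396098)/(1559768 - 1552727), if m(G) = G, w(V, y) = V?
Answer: 323503/2347 ≈ 137.84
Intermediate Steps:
O = -30 (O = 6*(-5) = -30)
k = -58 (k = -28 - 30 = -58)
k - (-982789 - 396098)/(1559768 - 1552727) = -58 - (-982789 - 396098)/(1559768 - 1552727) = -58 - (-1378887)/7041 = -58 - 1*(-459629/2347) = -58 + 459629/2347 = 323503/2347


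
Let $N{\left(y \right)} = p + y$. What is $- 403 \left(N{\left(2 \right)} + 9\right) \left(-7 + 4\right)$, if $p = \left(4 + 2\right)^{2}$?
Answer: $56823$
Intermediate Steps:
$p = 36$ ($p = 6^{2} = 36$)
$N{\left(y \right)} = 36 + y$
$- 403 \left(N{\left(2 \right)} + 9\right) \left(-7 + 4\right) = - 403 \left(\left(36 + 2\right) + 9\right) \left(-7 + 4\right) = - 403 \left(38 + 9\right) \left(-3\right) = - 403 \cdot 47 \left(-3\right) = \left(-403\right) \left(-141\right) = 56823$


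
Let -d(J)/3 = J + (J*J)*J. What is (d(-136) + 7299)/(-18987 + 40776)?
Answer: 2518025/7263 ≈ 346.69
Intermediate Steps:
d(J) = -3*J - 3*J³ (d(J) = -3*(J + (J*J)*J) = -3*(J + J²*J) = -3*(J + J³) = -3*J - 3*J³)
(d(-136) + 7299)/(-18987 + 40776) = (-3*(-136)*(1 + (-136)²) + 7299)/(-18987 + 40776) = (-3*(-136)*(1 + 18496) + 7299)/21789 = (-3*(-136)*18497 + 7299)*(1/21789) = (7546776 + 7299)*(1/21789) = 7554075*(1/21789) = 2518025/7263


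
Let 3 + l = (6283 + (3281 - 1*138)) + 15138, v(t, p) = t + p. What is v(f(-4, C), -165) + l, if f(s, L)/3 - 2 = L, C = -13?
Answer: 24363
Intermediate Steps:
f(s, L) = 6 + 3*L
v(t, p) = p + t
l = 24561 (l = -3 + ((6283 + (3281 - 1*138)) + 15138) = -3 + ((6283 + (3281 - 138)) + 15138) = -3 + ((6283 + 3143) + 15138) = -3 + (9426 + 15138) = -3 + 24564 = 24561)
v(f(-4, C), -165) + l = (-165 + (6 + 3*(-13))) + 24561 = (-165 + (6 - 39)) + 24561 = (-165 - 33) + 24561 = -198 + 24561 = 24363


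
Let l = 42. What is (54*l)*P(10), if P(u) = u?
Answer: 22680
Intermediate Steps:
(54*l)*P(10) = (54*42)*10 = 2268*10 = 22680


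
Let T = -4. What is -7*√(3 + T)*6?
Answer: -42*I ≈ -42.0*I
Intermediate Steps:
-7*√(3 + T)*6 = -7*√(3 - 4)*6 = -7*I*6 = -42*I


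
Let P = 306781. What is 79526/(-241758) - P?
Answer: -37083420262/120879 ≈ -3.0678e+5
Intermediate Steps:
79526/(-241758) - P = 79526/(-241758) - 1*306781 = 79526*(-1/241758) - 306781 = -39763/120879 - 306781 = -37083420262/120879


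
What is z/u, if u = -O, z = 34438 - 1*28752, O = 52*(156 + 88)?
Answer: -2843/6344 ≈ -0.44814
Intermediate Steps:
O = 12688 (O = 52*244 = 12688)
z = 5686 (z = 34438 - 28752 = 5686)
u = -12688 (u = -1*12688 = -12688)
z/u = 5686/(-12688) = 5686*(-1/12688) = -2843/6344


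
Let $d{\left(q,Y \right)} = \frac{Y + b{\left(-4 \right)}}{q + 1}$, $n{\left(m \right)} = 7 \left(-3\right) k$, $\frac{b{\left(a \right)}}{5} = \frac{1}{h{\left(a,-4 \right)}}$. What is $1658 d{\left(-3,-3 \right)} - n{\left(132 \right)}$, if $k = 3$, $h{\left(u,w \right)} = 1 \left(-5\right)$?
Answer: $3379$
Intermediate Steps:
$h{\left(u,w \right)} = -5$
$b{\left(a \right)} = -1$ ($b{\left(a \right)} = \frac{5}{-5} = 5 \left(- \frac{1}{5}\right) = -1$)
$n{\left(m \right)} = -63$ ($n{\left(m \right)} = 7 \left(-3\right) 3 = \left(-21\right) 3 = -63$)
$d{\left(q,Y \right)} = \frac{-1 + Y}{1 + q}$ ($d{\left(q,Y \right)} = \frac{Y - 1}{q + 1} = \frac{-1 + Y}{1 + q}$)
$1658 d{\left(-3,-3 \right)} - n{\left(132 \right)} = 1658 \frac{-1 - 3}{1 - 3} - -63 = 1658 \frac{1}{-2} \left(-4\right) + 63 = 1658 \left(\left(- \frac{1}{2}\right) \left(-4\right)\right) + 63 = 1658 \cdot 2 + 63 = 3316 + 63 = 3379$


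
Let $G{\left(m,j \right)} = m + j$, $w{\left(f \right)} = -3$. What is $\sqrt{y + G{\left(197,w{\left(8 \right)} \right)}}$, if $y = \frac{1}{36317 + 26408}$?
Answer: $\frac{\sqrt{30531145359}}{12545} \approx 13.928$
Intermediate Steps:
$G{\left(m,j \right)} = j + m$
$y = \frac{1}{62725} \approx 1.5943 \cdot 10^{-5}$
$\sqrt{y + G{\left(197,w{\left(8 \right)} \right)}} = \sqrt{\frac{1}{62725} + \left(-3 + 197\right)} = \sqrt{\frac{1}{62725} + 194} = \sqrt{\frac{12168651}{62725}} = \frac{\sqrt{30531145359}}{12545}$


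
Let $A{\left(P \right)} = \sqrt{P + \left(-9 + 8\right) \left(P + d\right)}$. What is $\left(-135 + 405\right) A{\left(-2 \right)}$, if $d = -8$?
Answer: $540 \sqrt{2} \approx 763.68$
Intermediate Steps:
$A{\left(P \right)} = 2 \sqrt{2}$ ($A{\left(P \right)} = \sqrt{P + \left(-9 + 8\right) \left(P - 8\right)} = \sqrt{P - \left(-8 + P\right)} = \sqrt{8} = 2 \sqrt{2}$)
$\left(-135 + 405\right) A{\left(-2 \right)} = \left(-135 + 405\right) 2 \sqrt{2} = 270 \cdot 2 \sqrt{2} = 540 \sqrt{2}$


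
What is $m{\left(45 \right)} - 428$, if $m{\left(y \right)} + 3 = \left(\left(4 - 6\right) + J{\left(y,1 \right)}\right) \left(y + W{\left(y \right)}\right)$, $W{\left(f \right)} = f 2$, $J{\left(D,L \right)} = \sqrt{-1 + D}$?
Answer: $-701 + 270 \sqrt{11} \approx 194.49$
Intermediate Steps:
$W{\left(f \right)} = 2 f$
$m{\left(y \right)} = -3 + 3 y \left(-2 + \sqrt{-1 + y}\right)$ ($m{\left(y \right)} = -3 + \left(\left(4 - 6\right) + \sqrt{-1 + y}\right) \left(y + 2 y\right) = -3 + \left(-2 + \sqrt{-1 + y}\right) 3 y = -3 + 3 y \left(-2 + \sqrt{-1 + y}\right)$)
$m{\left(45 \right)} - 428 = \left(-3 - 270 + 3 \cdot 45 \sqrt{-1 + 45}\right) - 428 = \left(-3 - 270 + 3 \cdot 45 \sqrt{44}\right) - 428 = \left(-3 - 270 + 3 \cdot 45 \cdot 2 \sqrt{11}\right) - 428 = \left(-3 - 270 + 270 \sqrt{11}\right) - 428 = \left(-273 + 270 \sqrt{11}\right) - 428 = -701 + 270 \sqrt{11}$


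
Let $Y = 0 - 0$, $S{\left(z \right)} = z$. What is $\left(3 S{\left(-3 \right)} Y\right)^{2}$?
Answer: $0$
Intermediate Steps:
$Y = 0$ ($Y = 0 + 0 = 0$)
$\left(3 S{\left(-3 \right)} Y\right)^{2} = \left(3 \left(-3\right) 0\right)^{2} = \left(\left(-9\right) 0\right)^{2} = 0^{2} = 0$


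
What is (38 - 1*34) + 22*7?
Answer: 158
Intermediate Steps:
(38 - 1*34) + 22*7 = (38 - 34) + 154 = 4 + 154 = 158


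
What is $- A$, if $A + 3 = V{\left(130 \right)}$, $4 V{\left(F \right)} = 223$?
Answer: $- \frac{211}{4} \approx -52.75$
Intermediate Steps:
$V{\left(F \right)} = \frac{223}{4}$ ($V{\left(F \right)} = \frac{1}{4} \cdot 223 = \frac{223}{4}$)
$A = \frac{211}{4}$ ($A = -3 + \frac{223}{4} = \frac{211}{4} \approx 52.75$)
$- A = \left(-1\right) \frac{211}{4} = - \frac{211}{4}$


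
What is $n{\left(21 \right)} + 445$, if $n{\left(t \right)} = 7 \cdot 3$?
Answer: $466$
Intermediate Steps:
$n{\left(t \right)} = 21$
$n{\left(21 \right)} + 445 = 21 + 445 = 466$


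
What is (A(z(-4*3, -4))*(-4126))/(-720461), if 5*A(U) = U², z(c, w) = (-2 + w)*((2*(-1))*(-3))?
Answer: 5347296/3602305 ≈ 1.4844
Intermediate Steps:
z(c, w) = -12 + 6*w (z(c, w) = (-2 + w)*(-2*(-3)) = (-2 + w)*6 = -12 + 6*w)
A(U) = U²/5
(A(z(-4*3, -4))*(-4126))/(-720461) = (((-12 + 6*(-4))²/5)*(-4126))/(-720461) = (((-12 - 24)²/5)*(-4126))*(-1/720461) = (((⅕)*(-36)²)*(-4126))*(-1/720461) = (((⅕)*1296)*(-4126))*(-1/720461) = ((1296/5)*(-4126))*(-1/720461) = -5347296/5*(-1/720461) = 5347296/3602305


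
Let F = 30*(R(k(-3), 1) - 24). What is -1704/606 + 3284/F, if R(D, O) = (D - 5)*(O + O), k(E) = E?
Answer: -168121/30300 ≈ -5.5485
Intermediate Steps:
R(D, O) = 2*O*(-5 + D) (R(D, O) = (-5 + D)*(2*O) = 2*O*(-5 + D))
F = -1200 (F = 30*(2*1*(-5 - 3) - 24) = 30*(2*1*(-8) - 24) = 30*(-16 - 24) = 30*(-40) = -1200)
-1704/606 + 3284/F = -1704/606 + 3284/(-1200) = -1704*1/606 + 3284*(-1/1200) = -284/101 - 821/300 = -168121/30300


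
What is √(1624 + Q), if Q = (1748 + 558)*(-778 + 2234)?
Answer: 6*√93310 ≈ 1832.8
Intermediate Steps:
Q = 3357536 (Q = 2306*1456 = 3357536)
√(1624 + Q) = √(1624 + 3357536) = √3359160 = 6*√93310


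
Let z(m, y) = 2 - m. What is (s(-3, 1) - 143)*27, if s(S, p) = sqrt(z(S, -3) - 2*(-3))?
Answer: -3861 + 27*sqrt(11) ≈ -3771.5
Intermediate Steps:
s(S, p) = sqrt(8 - S) (s(S, p) = sqrt((2 - S) - 2*(-3)) = sqrt((2 - S) + 6) = sqrt(8 - S))
(s(-3, 1) - 143)*27 = (sqrt(8 - 1*(-3)) - 143)*27 = (sqrt(8 + 3) - 143)*27 = (sqrt(11) - 143)*27 = (-143 + sqrt(11))*27 = -3861 + 27*sqrt(11)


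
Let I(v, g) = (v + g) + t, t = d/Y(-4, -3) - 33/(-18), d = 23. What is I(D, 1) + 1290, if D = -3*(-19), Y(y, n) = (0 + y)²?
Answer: 64861/48 ≈ 1351.3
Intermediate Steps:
Y(y, n) = y²
D = 57
t = 157/48 (t = 23/((-4)²) - 33/(-18) = 23/16 - 33*(-1/18) = 23*(1/16) + 11/6 = 23/16 + 11/6 = 157/48 ≈ 3.2708)
I(v, g) = 157/48 + g + v (I(v, g) = (v + g) + 157/48 = (g + v) + 157/48 = 157/48 + g + v)
I(D, 1) + 1290 = (157/48 + 1 + 57) + 1290 = 2941/48 + 1290 = 64861/48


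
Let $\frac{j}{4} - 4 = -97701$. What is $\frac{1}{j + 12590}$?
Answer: $- \frac{1}{378198} \approx -2.6441 \cdot 10^{-6}$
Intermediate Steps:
$j = -390788$ ($j = 16 + 4 \left(-97701\right) = 16 - 390804 = -390788$)
$\frac{1}{j + 12590} = \frac{1}{-390788 + 12590} = \frac{1}{-378198} = - \frac{1}{378198}$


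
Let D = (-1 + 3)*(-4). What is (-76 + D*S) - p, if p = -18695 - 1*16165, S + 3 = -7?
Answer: 34864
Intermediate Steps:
S = -10 (S = -3 - 7 = -10)
p = -34860 (p = -18695 - 16165 = -34860)
D = -8 (D = 2*(-4) = -8)
(-76 + D*S) - p = (-76 - 8*(-10)) - 1*(-34860) = (-76 + 80) + 34860 = 4 + 34860 = 34864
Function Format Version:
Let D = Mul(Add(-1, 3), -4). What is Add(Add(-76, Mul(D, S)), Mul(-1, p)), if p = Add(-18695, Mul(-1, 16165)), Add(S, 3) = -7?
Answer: 34864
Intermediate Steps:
S = -10 (S = Add(-3, -7) = -10)
p = -34860 (p = Add(-18695, -16165) = -34860)
D = -8 (D = Mul(2, -4) = -8)
Add(Add(-76, Mul(D, S)), Mul(-1, p)) = Add(Add(-76, Mul(-8, -10)), Mul(-1, -34860)) = Add(Add(-76, 80), 34860) = Add(4, 34860) = 34864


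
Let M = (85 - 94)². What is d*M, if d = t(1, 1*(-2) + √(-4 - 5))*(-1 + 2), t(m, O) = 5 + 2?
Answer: 567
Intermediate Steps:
t(m, O) = 7
M = 81 (M = (-9)² = 81)
d = 7 (d = 7*(-1 + 2) = 7*1 = 7)
d*M = 7*81 = 567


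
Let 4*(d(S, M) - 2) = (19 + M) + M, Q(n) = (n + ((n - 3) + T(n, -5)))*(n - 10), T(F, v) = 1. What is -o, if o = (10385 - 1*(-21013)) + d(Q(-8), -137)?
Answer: -125345/4 ≈ -31336.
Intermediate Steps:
Q(n) = (-10 + n)*(-2 + 2*n) (Q(n) = (n + ((n - 3) + 1))*(n - 10) = (n + ((-3 + n) + 1))*(-10 + n) = (n + (-2 + n))*(-10 + n) = (-2 + 2*n)*(-10 + n) = (-10 + n)*(-2 + 2*n))
d(S, M) = 27/4 + M/2 (d(S, M) = 2 + ((19 + M) + M)/4 = 2 + (19 + 2*M)/4 = 2 + (19/4 + M/2) = 27/4 + M/2)
o = 125345/4 (o = (10385 - 1*(-21013)) + (27/4 + (½)*(-137)) = (10385 + 21013) + (27/4 - 137/2) = 31398 - 247/4 = 125345/4 ≈ 31336.)
-o = -1*125345/4 = -125345/4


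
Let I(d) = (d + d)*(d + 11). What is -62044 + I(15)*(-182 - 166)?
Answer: -333484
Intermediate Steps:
I(d) = 2*d*(11 + d) (I(d) = (2*d)*(11 + d) = 2*d*(11 + d))
-62044 + I(15)*(-182 - 166) = -62044 + (2*15*(11 + 15))*(-182 - 166) = -62044 + (2*15*26)*(-348) = -62044 + 780*(-348) = -62044 - 271440 = -333484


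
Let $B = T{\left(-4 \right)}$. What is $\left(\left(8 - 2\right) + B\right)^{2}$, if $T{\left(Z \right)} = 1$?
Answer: $49$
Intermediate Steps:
$B = 1$
$\left(\left(8 - 2\right) + B\right)^{2} = \left(\left(8 - 2\right) + 1\right)^{2} = \left(6 + 1\right)^{2} = 7^{2} = 49$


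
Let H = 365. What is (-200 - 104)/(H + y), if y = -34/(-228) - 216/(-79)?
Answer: -2737824/3313157 ≈ -0.82635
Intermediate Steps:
y = 25967/9006 (y = -34*(-1/228) - 216*(-1/79) = 17/114 + 216/79 = 25967/9006 ≈ 2.8833)
(-200 - 104)/(H + y) = (-200 - 104)/(365 + 25967/9006) = -304/3313157/9006 = -304*9006/3313157 = -2737824/3313157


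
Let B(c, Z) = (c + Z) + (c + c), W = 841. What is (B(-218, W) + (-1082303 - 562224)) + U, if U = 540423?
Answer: -1103917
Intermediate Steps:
B(c, Z) = Z + 3*c (B(c, Z) = (Z + c) + 2*c = Z + 3*c)
(B(-218, W) + (-1082303 - 562224)) + U = ((841 + 3*(-218)) + (-1082303 - 562224)) + 540423 = ((841 - 654) - 1644527) + 540423 = (187 - 1644527) + 540423 = -1644340 + 540423 = -1103917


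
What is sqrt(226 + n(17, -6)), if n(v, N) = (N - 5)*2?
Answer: 2*sqrt(51) ≈ 14.283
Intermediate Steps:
n(v, N) = -10 + 2*N (n(v, N) = (-5 + N)*2 = -10 + 2*N)
sqrt(226 + n(17, -6)) = sqrt(226 + (-10 + 2*(-6))) = sqrt(226 + (-10 - 12)) = sqrt(226 - 22) = sqrt(204) = 2*sqrt(51)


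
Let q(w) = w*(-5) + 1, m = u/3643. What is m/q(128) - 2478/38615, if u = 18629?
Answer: -6487838041/89890970355 ≈ -0.072175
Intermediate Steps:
m = 18629/3643 ≈ 5.1136
q(w) = 1 - 5*w (q(w) = -5*w + 1 = 1 - 5*w)
m/q(128) - 2478/38615 = 18629/(3643*(1 - 5*128)) - 2478/38615 = 18629/(3643*(1 - 640)) - 2478*1/38615 = (18629/3643)/(-639) - 2478/38615 = (18629/3643)*(-1/639) - 2478/38615 = -18629/2327877 - 2478/38615 = -6487838041/89890970355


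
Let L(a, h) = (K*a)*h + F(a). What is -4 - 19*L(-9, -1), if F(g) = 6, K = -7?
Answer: 1079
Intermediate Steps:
L(a, h) = 6 - 7*a*h (L(a, h) = (-7*a)*h + 6 = -7*a*h + 6 = 6 - 7*a*h)
-4 - 19*L(-9, -1) = -4 - 19*(6 - 7*(-9)*(-1)) = -4 - 19*(6 - 63) = -4 - 19*(-57) = -4 + 1083 = 1079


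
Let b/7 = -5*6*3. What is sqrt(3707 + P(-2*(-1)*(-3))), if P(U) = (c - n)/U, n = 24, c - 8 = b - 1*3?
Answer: sqrt(137346)/6 ≈ 61.767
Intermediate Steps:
b = -630 (b = 7*(-5*6*3) = 7*(-30*3) = 7*(-90) = -630)
c = -625 (c = 8 + (-630 - 1*3) = 8 + (-630 - 3) = 8 - 633 = -625)
P(U) = -649/U (P(U) = (-625 - 1*24)/U = (-625 - 24)/U = -649/U)
sqrt(3707 + P(-2*(-1)*(-3))) = sqrt(3707 - 649/(-2*(-1)*(-3))) = sqrt(3707 - 649/(2*(-3))) = sqrt(3707 - 649/(-6)) = sqrt(3707 - 649*(-1/6)) = sqrt(3707 + 649/6) = sqrt(22891/6) = sqrt(137346)/6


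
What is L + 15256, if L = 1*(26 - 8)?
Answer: 15274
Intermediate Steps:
L = 18 (L = 1*18 = 18)
L + 15256 = 18 + 15256 = 15274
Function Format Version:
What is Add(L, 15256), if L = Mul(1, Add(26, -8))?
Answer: 15274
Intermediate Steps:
L = 18 (L = Mul(1, 18) = 18)
Add(L, 15256) = Add(18, 15256) = 15274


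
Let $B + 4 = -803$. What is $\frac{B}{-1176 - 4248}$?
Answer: $\frac{269}{1808} \approx 0.14878$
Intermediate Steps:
$B = -807$ ($B = -4 - 803 = -807$)
$\frac{B}{-1176 - 4248} = - \frac{807}{-1176 - 4248} = - \frac{807}{-5424} = \left(-807\right) \left(- \frac{1}{5424}\right) = \frac{269}{1808}$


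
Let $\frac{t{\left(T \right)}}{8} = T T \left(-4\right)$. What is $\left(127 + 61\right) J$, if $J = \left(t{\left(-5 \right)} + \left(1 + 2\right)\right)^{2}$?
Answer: $119419292$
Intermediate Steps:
$t{\left(T \right)} = - 32 T^{2}$ ($t{\left(T \right)} = 8 T T \left(-4\right) = 8 T^{2} \left(-4\right) = 8 \left(- 4 T^{2}\right) = - 32 T^{2}$)
$J = 635209$ ($J = \left(- 32 \left(-5\right)^{2} + \left(1 + 2\right)\right)^{2} = \left(\left(-32\right) 25 + 3\right)^{2} = \left(-800 + 3\right)^{2} = \left(-797\right)^{2} = 635209$)
$\left(127 + 61\right) J = \left(127 + 61\right) 635209 = 188 \cdot 635209 = 119419292$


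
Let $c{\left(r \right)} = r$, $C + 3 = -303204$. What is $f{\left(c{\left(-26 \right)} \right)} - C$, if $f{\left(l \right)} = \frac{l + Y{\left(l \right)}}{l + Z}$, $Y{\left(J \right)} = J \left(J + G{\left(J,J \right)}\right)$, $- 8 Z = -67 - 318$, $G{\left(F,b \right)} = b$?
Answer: $\frac{17892749}{59} \approx 3.0327 \cdot 10^{5}$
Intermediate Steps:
$C = -303207$ ($C = -3 - 303204 = -303207$)
$Z = \frac{385}{8}$ ($Z = - \frac{-67 - 318}{8} = \left(- \frac{1}{8}\right) \left(-385\right) = \frac{385}{8} \approx 48.125$)
$Y{\left(J \right)} = 2 J^{2}$ ($Y{\left(J \right)} = J \left(J + J\right) = J 2 J = 2 J^{2}$)
$f{\left(l \right)} = \frac{l + 2 l^{2}}{\frac{385}{8} + l}$ ($f{\left(l \right)} = \frac{l + 2 l^{2}}{l + \frac{385}{8}} = \frac{l + 2 l^{2}}{\frac{385}{8} + l}$)
$f{\left(c{\left(-26 \right)} \right)} - C = 8 \left(-26\right) \frac{1}{385 + 8 \left(-26\right)} \left(1 + 2 \left(-26\right)\right) - -303207 = 8 \left(-26\right) \frac{1}{385 - 208} \left(1 - 52\right) + 303207 = 8 \left(-26\right) \frac{1}{177} \left(-51\right) + 303207 = \frac{3536}{59} + 303207 = \frac{17892749}{59}$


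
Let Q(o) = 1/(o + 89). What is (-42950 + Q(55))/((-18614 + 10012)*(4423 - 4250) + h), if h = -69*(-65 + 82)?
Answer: 6184799/214461936 ≈ 0.028839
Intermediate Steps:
h = -1173 (h = -69*17 = -1173)
Q(o) = 1/(89 + o)
(-42950 + Q(55))/((-18614 + 10012)*(4423 - 4250) + h) = (-42950 + 1/(89 + 55))/((-18614 + 10012)*(4423 - 4250) - 1173) = (-42950 + 1/144)/(-8602*173 - 1173) = (-42950 + 1/144)/(-1488146 - 1173) = -6184799/144/(-1489319) = -6184799/144*(-1/1489319) = 6184799/214461936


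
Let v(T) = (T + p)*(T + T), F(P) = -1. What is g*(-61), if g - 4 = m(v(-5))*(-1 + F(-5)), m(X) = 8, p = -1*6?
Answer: 732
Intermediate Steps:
p = -6
v(T) = 2*T*(-6 + T) (v(T) = (T - 6)*(T + T) = (-6 + T)*(2*T) = 2*T*(-6 + T))
g = -12 (g = 4 + 8*(-1 - 1) = 4 + 8*(-2) = 4 - 16 = -12)
g*(-61) = -12*(-61) = 732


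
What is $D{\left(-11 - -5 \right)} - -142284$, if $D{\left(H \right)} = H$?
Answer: $142278$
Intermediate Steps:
$D{\left(-11 - -5 \right)} - -142284 = \left(-11 - -5\right) - -142284 = \left(-11 + 5\right) + 142284 = -6 + 142284 = 142278$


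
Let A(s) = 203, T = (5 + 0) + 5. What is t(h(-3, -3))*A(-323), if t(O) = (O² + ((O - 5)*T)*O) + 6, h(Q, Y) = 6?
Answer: 20706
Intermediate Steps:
T = 10 (T = 5 + 5 = 10)
t(O) = 6 + O² + O*(-50 + 10*O) (t(O) = (O² + ((O - 5)*10)*O) + 6 = (O² + ((-5 + O)*10)*O) + 6 = (O² + (-50 + 10*O)*O) + 6 = (O² + O*(-50 + 10*O)) + 6 = 6 + O² + O*(-50 + 10*O))
t(h(-3, -3))*A(-323) = (6 - 50*6 + 11*6²)*203 = (6 - 300 + 11*36)*203 = (6 - 300 + 396)*203 = 102*203 = 20706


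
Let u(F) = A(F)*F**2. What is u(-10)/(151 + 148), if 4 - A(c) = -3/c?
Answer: 370/299 ≈ 1.2375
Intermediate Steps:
A(c) = 4 + 3/c (A(c) = 4 - (-3)/c = 4 + 3/c)
u(F) = F**2*(4 + 3/F) (u(F) = (4 + 3/F)*F**2 = F**2*(4 + 3/F))
u(-10)/(151 + 148) = (-10*(3 + 4*(-10)))/(151 + 148) = -10*(3 - 40)/299 = -10*(-37)*(1/299) = 370*(1/299) = 370/299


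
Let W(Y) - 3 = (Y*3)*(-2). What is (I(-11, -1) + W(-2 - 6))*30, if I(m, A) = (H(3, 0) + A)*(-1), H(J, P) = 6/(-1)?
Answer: 1740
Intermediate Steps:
H(J, P) = -6 (H(J, P) = 6*(-1) = -6)
W(Y) = 3 - 6*Y (W(Y) = 3 + (Y*3)*(-2) = 3 + (3*Y)*(-2) = 3 - 6*Y)
I(m, A) = 6 - A (I(m, A) = (-6 + A)*(-1) = 6 - A)
(I(-11, -1) + W(-2 - 6))*30 = ((6 - 1*(-1)) + (3 - 6*(-2 - 6)))*30 = ((6 + 1) + (3 - 6*(-8)))*30 = (7 + (3 + 48))*30 = (7 + 51)*30 = 58*30 = 1740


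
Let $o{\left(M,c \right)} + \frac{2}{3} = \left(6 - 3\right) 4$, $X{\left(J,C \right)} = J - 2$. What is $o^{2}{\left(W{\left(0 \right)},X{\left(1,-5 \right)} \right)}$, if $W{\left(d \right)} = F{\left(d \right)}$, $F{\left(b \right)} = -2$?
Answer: $\frac{1156}{9} \approx 128.44$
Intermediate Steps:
$X{\left(J,C \right)} = -2 + J$ ($X{\left(J,C \right)} = J - 2 = -2 + J$)
$W{\left(d \right)} = -2$
$o{\left(M,c \right)} = \frac{34}{3}$ ($o{\left(M,c \right)} = - \frac{2}{3} + \left(6 - 3\right) 4 = - \frac{2}{3} + 3 \cdot 4 = - \frac{2}{3} + 12 = \frac{34}{3}$)
$o^{2}{\left(W{\left(0 \right)},X{\left(1,-5 \right)} \right)} = \left(\frac{34}{3}\right)^{2} = \frac{1156}{9}$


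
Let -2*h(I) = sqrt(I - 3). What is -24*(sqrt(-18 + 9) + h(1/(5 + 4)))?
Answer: 4*I*(-18 + sqrt(26)) ≈ -51.604*I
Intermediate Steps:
h(I) = -sqrt(-3 + I)/2 (h(I) = -sqrt(I - 3)/2 = -sqrt(-3 + I)/2)
-24*(sqrt(-18 + 9) + h(1/(5 + 4))) = -24*(sqrt(-18 + 9) - sqrt(-3 + 1/(5 + 4))/2) = -24*(sqrt(-9) - sqrt(-3 + 1/9)/2) = -24*(3*I - sqrt(-3 + 1/9)/2) = -24*(3*I - I*sqrt(26)/6) = -72*I + 4*I*sqrt(26)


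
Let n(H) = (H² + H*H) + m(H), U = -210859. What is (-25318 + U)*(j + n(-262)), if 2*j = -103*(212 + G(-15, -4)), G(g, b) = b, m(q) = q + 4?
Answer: -29833406286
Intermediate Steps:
m(q) = 4 + q
n(H) = 4 + H + 2*H² (n(H) = (H² + H*H) + (4 + H) = (H² + H²) + (4 + H) = 2*H² + (4 + H) = 4 + H + 2*H²)
j = -10712 (j = (-103*(212 - 4))/2 = (-103*208)/2 = (½)*(-21424) = -10712)
(-25318 + U)*(j + n(-262)) = (-25318 - 210859)*(-10712 + (4 - 262 + 2*(-262)²)) = -236177*(-10712 + (4 - 262 + 2*68644)) = -236177*(-10712 + (4 - 262 + 137288)) = -236177*(-10712 + 137030) = -236177*126318 = -29833406286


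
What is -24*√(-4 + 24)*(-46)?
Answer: 2208*√5 ≈ 4937.2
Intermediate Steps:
-24*√(-4 + 24)*(-46) = -48*√5*(-46) = 2208*√5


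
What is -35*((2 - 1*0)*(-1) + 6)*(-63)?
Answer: 8820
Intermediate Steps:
-35*((2 - 1*0)*(-1) + 6)*(-63) = -35*((2 + 0)*(-1) + 6)*(-63) = -35*(2*(-1) + 6)*(-63) = -35*(-2 + 6)*(-63) = -35*4*(-63) = -140*(-63) = 8820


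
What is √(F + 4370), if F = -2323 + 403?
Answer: 35*√2 ≈ 49.497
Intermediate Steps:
F = -1920
√(F + 4370) = √(-1920 + 4370) = √2450 = 35*√2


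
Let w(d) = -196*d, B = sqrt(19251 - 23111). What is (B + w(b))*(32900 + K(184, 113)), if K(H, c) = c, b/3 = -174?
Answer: 3377626056 + 66026*I*sqrt(965) ≈ 3.3776e+9 + 2.0511e+6*I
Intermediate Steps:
b = -522 (b = 3*(-174) = -522)
B = 2*I*sqrt(965) (B = sqrt(-3860) = 2*I*sqrt(965) ≈ 62.129*I)
(B + w(b))*(32900 + K(184, 113)) = (2*I*sqrt(965) - 196*(-522))*(32900 + 113) = (2*I*sqrt(965) + 102312)*33013 = (102312 + 2*I*sqrt(965))*33013 = 3377626056 + 66026*I*sqrt(965)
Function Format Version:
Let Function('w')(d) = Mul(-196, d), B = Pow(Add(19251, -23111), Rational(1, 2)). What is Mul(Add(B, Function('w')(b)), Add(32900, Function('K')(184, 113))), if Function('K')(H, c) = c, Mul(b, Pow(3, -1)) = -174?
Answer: Add(3377626056, Mul(66026, I, Pow(965, Rational(1, 2)))) ≈ Add(3.3776e+9, Mul(2.0511e+6, I))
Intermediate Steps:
b = -522 (b = Mul(3, -174) = -522)
B = Mul(2, I, Pow(965, Rational(1, 2))) (B = Pow(-3860, Rational(1, 2)) = Mul(2, I, Pow(965, Rational(1, 2))) ≈ Mul(62.129, I))
Mul(Add(B, Function('w')(b)), Add(32900, Function('K')(184, 113))) = Mul(Add(Mul(2, I, Pow(965, Rational(1, 2))), Mul(-196, -522)), Add(32900, 113)) = Mul(Add(Mul(2, I, Pow(965, Rational(1, 2))), 102312), 33013) = Mul(Add(102312, Mul(2, I, Pow(965, Rational(1, 2)))), 33013) = Add(3377626056, Mul(66026, I, Pow(965, Rational(1, 2))))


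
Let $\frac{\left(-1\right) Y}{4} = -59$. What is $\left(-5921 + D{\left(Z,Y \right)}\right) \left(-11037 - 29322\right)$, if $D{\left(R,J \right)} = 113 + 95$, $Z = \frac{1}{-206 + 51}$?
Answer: $230570967$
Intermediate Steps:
$Y = 236$ ($Y = \left(-4\right) \left(-59\right) = 236$)
$Z = - \frac{1}{155}$ ($Z = \frac{1}{-155} = - \frac{1}{155} \approx -0.0064516$)
$D{\left(R,J \right)} = 208$
$\left(-5921 + D{\left(Z,Y \right)}\right) \left(-11037 - 29322\right) = \left(-5921 + 208\right) \left(-11037 - 29322\right) = \left(-5713\right) \left(-40359\right) = 230570967$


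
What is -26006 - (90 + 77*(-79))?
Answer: -20013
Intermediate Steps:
-26006 - (90 + 77*(-79)) = -26006 - (90 - 6083) = -26006 - 1*(-5993) = -26006 + 5993 = -20013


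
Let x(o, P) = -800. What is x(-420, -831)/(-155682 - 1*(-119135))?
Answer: 800/36547 ≈ 0.021890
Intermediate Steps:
x(-420, -831)/(-155682 - 1*(-119135)) = -800/(-155682 - 1*(-119135)) = -800/(-155682 + 119135) = -800/(-36547) = -800*(-1/36547) = 800/36547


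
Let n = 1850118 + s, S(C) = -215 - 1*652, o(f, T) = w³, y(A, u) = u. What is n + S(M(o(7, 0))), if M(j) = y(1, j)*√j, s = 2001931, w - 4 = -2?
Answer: 3851182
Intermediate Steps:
w = 2 (w = 4 - 2 = 2)
o(f, T) = 8 (o(f, T) = 2³ = 8)
M(j) = j^(3/2) (M(j) = j*√j = j^(3/2))
S(C) = -867 (S(C) = -215 - 652 = -867)
n = 3852049 (n = 1850118 + 2001931 = 3852049)
n + S(M(o(7, 0))) = 3852049 - 867 = 3851182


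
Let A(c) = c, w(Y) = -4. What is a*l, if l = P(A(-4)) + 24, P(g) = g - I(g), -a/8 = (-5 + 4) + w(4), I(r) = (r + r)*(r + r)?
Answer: -1760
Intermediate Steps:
I(r) = 4*r² (I(r) = (2*r)*(2*r) = 4*r²)
a = 40 (a = -8*((-5 + 4) - 4) = -8*(-1 - 4) = -8*(-5) = 40)
P(g) = g - 4*g²
l = -44 (l = -4*(1 - 4*(-4)) + 24 = -4*(1 + 16) + 24 = -4*17 + 24 = -68 + 24 = -44)
a*l = 40*(-44) = -1760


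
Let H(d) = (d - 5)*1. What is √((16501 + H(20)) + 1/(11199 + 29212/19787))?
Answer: 3*√3605414911680435679/44324765 ≈ 128.51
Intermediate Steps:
H(d) = -5 + d (H(d) = (-5 + d)*1 = -5 + d)
√((16501 + H(20)) + 1/(11199 + 29212/19787)) = √((16501 + (-5 + 20)) + 1/(11199 + 29212/19787)) = √((16501 + 15) + 1/(11199 + 29212*(1/19787))) = √(16516 + 1/(11199 + 29212/19787)) = √(16516 + 1/(221623825/19787)) = √(16516 + 19787/221623825) = √(3660339113487/221623825) = 3*√3605414911680435679/44324765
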